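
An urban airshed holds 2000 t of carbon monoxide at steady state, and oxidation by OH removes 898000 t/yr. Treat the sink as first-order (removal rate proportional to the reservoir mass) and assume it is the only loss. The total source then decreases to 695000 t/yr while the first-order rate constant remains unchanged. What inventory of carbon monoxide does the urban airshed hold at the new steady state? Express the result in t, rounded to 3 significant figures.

Rate constant k = F/M = 898000 / 2000 = 449.0 yr⁻¹.
At the new steady state, source = k·M_new ⇒ M_new = 695000 / 449.0 = 1548 t.
(Equivalently M_new = M × F_new/F_old = 2000 × 695000/898000.)

1550 t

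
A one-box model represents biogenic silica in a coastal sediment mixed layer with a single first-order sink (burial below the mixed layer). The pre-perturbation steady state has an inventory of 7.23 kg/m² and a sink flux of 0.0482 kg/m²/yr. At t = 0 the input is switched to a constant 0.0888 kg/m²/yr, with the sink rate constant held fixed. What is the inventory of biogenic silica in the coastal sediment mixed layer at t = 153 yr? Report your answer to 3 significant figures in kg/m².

11.1 kg/m²

Residence time τ = M₀/F₀ = 150.0 yr. The eventual steady state is M_∞ = M₀·(F₁/F₀) = 7.23 × 0.0888/0.0482 = 13.320 kg/m².
The anomaly ΔM(t) = M(t) − M_∞ decays as ΔM₀·e^(−t/τ) with ΔM₀ = 7.23 − 13.320 = −6.090 kg/m².
At t = 153 yr, e^(−t/τ) = e^(−1.020) = 0.3606, so ΔM = −2.196 kg/m² and M = 13.320 − 2.196 = 11.124 kg/m².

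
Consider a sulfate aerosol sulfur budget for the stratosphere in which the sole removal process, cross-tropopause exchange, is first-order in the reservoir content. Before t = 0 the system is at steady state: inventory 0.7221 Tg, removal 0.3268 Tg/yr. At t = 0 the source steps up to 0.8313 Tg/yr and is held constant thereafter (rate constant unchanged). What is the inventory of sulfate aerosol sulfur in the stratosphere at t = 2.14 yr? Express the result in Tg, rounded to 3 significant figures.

τ = M₀/F₀ = 0.7221/0.3268 = 2.210 yr; rate constant k = 1/τ.
New steady state M_∞ = F₁/k = F₁·τ = 0.8313 × 2.210 = 1.8368 Tg.
M(t) = M_∞ + (M₀ − M_∞)·e^(−t/τ); t/τ = 2.14/2.210 = 0.9685, so e^(−t/τ) = 0.3797.
M(t) = 1.8368 − 1.115 × 0.3797 = 1.4136 Tg.

1.41 Tg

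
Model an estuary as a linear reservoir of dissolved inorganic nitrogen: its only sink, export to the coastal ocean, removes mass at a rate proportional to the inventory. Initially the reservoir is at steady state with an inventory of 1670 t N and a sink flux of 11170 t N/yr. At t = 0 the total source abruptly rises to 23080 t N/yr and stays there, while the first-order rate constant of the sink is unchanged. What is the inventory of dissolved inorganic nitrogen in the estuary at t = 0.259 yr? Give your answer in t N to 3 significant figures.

τ = M₀/F₀ = 1670/11170 = 0.1495 yr; rate constant k = 1/τ.
New steady state M_∞ = F₁/k = F₁·τ = 23080 × 0.1495 = 3450.6 t N.
M(t) = M_∞ + (M₀ − M_∞)·e^(−t/τ); t/τ = 0.259/0.1495 = 1.732, so e^(−t/τ) = 0.1769.
M(t) = 3450.6 − 1781 × 0.1769 = 3135.7 t N.

3140 t N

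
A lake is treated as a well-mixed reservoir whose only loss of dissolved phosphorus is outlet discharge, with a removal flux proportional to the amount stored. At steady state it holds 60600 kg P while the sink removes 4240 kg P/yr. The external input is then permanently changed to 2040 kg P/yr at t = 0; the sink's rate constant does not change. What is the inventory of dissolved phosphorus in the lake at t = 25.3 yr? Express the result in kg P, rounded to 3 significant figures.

Residence time τ = M₀/F₀ = 14.29 yr. The eventual steady state is M_∞ = M₀·(F₁/F₀) = 60600 × 2040/4240 = 29157 kg P.
The anomaly ΔM(t) = M(t) − M_∞ decays as ΔM₀·e^(−t/τ) with ΔM₀ = 60600 − 29157 = 31440 kg P.
At t = 25.3 yr, e^(−t/τ) = e^(−1.770) = 0.1703, so ΔM = 5355 kg P and M = 29157 + 5355 = 34512 kg P.

34500 kg P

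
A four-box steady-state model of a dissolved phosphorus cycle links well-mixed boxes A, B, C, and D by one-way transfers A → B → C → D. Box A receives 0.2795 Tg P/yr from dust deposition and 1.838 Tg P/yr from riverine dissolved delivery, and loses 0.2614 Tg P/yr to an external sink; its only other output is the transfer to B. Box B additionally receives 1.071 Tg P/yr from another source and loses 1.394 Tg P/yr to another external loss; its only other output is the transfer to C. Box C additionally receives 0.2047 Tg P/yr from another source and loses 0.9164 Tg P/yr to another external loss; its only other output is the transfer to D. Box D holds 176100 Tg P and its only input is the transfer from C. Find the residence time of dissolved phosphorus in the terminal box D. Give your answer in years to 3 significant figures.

Box A: F(A→B) = (0.2795 + 1.838) − 0.2614 = 1.8561 Tg P/yr.
Box B: F(B→C) = (1.8561 + 1.071) − 1.394 = 1.5331 Tg P/yr.
Box C: F(C→D) = (1.5331 + 0.2047) − 0.9164 = 0.82140 Tg P/yr.
Box D throughput = its input = 0.82140 Tg P/yr; τ = 176100 / 0.82140 = 214400 yr.

214000 yr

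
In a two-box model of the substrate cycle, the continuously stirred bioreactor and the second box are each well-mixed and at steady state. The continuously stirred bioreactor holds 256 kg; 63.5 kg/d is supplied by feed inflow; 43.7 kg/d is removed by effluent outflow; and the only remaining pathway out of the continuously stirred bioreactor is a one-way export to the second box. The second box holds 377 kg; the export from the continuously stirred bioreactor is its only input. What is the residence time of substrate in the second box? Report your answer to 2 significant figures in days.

Balance the continuously stirred bioreactor: ΣF_in = 63.500 kg/d.
Export to the second box = ΣF_in − (43.7) = 19.800 kg/d.
At steady state the output of the second box equals its input, 19.800 kg/d.
τ = M / F = 377 / 19.800 = 19.04 d.

19 d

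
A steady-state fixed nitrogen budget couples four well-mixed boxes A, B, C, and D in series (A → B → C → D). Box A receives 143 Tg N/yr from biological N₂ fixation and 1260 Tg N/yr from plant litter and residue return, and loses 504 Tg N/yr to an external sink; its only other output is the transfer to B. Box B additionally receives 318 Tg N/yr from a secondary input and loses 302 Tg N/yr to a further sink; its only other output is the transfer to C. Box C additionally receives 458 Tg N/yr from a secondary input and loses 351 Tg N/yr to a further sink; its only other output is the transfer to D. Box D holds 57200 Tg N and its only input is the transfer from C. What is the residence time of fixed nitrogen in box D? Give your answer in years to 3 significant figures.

Box A: F(A→B) = (143 + 1260) − 504 = 899.00 Tg N/yr.
Box B: F(B→C) = (899.00 + 318) − 302 = 915.00 Tg N/yr.
Box C: F(C→D) = (915.00 + 458) − 351 = 1022.0 Tg N/yr.
Box D throughput = its input = 1022.0 Tg N/yr; τ = 57200 / 1022.0 = 55.97 yr.

56.0 yr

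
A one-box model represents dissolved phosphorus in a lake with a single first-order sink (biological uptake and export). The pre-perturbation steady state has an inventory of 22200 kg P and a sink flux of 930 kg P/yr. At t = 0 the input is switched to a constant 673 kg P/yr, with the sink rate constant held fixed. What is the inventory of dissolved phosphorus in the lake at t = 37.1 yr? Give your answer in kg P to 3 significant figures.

The sink rate constant is k = F₀/M₀ = 930/22200 = 0.04189 yr⁻¹.
Solving dM/dt = F₁ − kM with M(0) = M₀ gives M(t) = F₁/k + (M₀ − F₁/k)·e^(−kt).
F₁/k = 673/0.04189 = 16065 kg P; kt = 0.04189 × 37.1 = 1.554, e^(−kt) = 0.2114.
M(37.1) = 16065 + (22200 − 16065) × 0.2114 = 16065 + 1297 = 17362 kg P.

17400 kg P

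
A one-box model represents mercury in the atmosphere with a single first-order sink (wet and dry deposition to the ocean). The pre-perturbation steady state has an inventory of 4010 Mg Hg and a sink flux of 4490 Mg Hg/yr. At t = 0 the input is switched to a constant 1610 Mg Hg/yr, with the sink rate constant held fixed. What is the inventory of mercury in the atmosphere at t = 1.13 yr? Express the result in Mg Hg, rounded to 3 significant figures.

2160 Mg Hg

Residence time τ = M₀/F₀ = 0.8931 yr. The eventual steady state is M_∞ = M₀·(F₁/F₀) = 4010 × 1610/4490 = 1437.9 Mg Hg.
The anomaly ΔM(t) = M(t) − M_∞ decays as ΔM₀·e^(−t/τ) with ΔM₀ = 4010 − 1437.9 = 2572 Mg Hg.
At t = 1.13 yr, e^(−t/τ) = e^(−1.265) = 0.2822, so ΔM = 725.8 Mg Hg and M = 1437.9 + 725.8 = 2163.6 Mg Hg.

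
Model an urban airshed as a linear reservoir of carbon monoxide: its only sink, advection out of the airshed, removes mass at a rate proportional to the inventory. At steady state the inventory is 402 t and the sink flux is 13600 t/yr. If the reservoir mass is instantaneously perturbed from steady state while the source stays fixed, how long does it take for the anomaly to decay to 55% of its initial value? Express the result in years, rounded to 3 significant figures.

For a linear reservoir the anomaly decays as exp(−t/τ) with τ = M/F = 402/13600 = 0.02956 yr.
exp(−t/τ) = 0.55 ⇒ t = −τ ln(0.55) = 0.02956 × 0.5978 = 0.01767 yr.

0.0177 yr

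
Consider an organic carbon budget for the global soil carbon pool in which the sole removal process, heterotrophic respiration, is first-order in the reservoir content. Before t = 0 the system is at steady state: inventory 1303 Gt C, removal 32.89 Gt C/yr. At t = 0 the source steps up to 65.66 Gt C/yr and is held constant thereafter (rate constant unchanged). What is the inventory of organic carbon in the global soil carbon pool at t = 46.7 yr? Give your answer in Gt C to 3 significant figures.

The sink rate constant is k = F₀/M₀ = 32.89/1303 = 0.02524 yr⁻¹.
Solving dM/dt = F₁ − kM with M(0) = M₀ gives M(t) = F₁/k + (M₀ − F₁/k)·e^(−kt).
F₁/k = 65.66/0.02524 = 2601.2 Gt C; kt = 0.02524 × 46.7 = 1.179, e^(−kt) = 0.3077.
M(46.7) = 2601.2 + (1303 − 2601.2) × 0.3077 = 2601.2 − 399.4 = 2201.8 Gt C.

2200 Gt C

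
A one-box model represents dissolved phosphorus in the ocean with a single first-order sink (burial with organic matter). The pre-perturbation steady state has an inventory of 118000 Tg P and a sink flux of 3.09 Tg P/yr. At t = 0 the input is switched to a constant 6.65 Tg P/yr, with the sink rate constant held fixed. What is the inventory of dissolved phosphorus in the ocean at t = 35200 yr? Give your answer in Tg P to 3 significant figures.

200000 Tg P

The sink rate constant is k = F₀/M₀ = 3.09/118000 = 2.619×10^-5 yr⁻¹.
Solving dM/dt = F₁ − kM with M(0) = M₀ gives M(t) = F₁/k + (M₀ − F₁/k)·e^(−kt).
F₁/k = 6.65/2.619×10^-5 = 253950 Tg P; kt = 2.619×10^-5 × 35200 = 0.9218, e^(−kt) = 0.3978.
M(35200) = 253950 + (118000 − 253950) × 0.3978 = 253950 − 54080 = 199870 Tg P.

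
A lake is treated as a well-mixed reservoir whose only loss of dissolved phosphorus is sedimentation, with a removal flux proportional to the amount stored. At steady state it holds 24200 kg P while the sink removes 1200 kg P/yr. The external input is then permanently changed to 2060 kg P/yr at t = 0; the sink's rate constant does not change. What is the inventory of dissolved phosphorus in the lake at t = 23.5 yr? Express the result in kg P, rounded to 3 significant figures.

36100 kg P

τ = M₀/F₀ = 24200/1200 = 20.17 yr; rate constant k = 1/τ.
New steady state M_∞ = F₁/k = F₁·τ = 2060 × 20.17 = 41543 kg P.
M(t) = M_∞ + (M₀ − M_∞)·e^(−t/τ); t/τ = 23.5/20.17 = 1.165, so e^(−t/τ) = 0.3118.
M(t) = 41543 − 17340 × 0.3118 = 36135 kg P.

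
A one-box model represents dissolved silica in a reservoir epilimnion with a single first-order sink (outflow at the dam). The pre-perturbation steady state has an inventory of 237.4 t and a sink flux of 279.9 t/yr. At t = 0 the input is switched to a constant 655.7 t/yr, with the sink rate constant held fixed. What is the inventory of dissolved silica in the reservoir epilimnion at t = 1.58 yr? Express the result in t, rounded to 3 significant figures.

τ = M₀/F₀ = 237.4/279.9 = 0.8482 yr; rate constant k = 1/τ.
New steady state M_∞ = F₁/k = F₁·τ = 655.7 × 0.8482 = 556.14 t.
M(t) = M_∞ + (M₀ − M_∞)·e^(−t/τ); t/τ = 1.58/0.8482 = 1.863, so e^(−t/τ) = 0.1552.
M(t) = 556.14 − 318.7 × 0.1552 = 506.66 t.

507 t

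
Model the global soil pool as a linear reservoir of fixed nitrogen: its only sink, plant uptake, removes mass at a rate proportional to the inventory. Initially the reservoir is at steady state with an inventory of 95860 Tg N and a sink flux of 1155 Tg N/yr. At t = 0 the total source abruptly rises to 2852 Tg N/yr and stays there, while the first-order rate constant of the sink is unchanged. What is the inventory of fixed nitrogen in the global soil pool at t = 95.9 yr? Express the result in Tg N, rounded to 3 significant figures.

192000 Tg N

Residence time τ = M₀/F₀ = 83.00 yr. The eventual steady state is M_∞ = M₀·(F₁/F₀) = 95860 × 2852/1155 = 236700 Tg N.
The anomaly ΔM(t) = M(t) − M_∞ decays as ΔM₀·e^(−t/τ) with ΔM₀ = 95860 − 236700 = −140800 Tg N.
At t = 95.9 yr, e^(−t/τ) = e^(−1.155) = 0.3149, so ΔM = −44350 Tg N and M = 236700 − 44350 = 192350 Tg N.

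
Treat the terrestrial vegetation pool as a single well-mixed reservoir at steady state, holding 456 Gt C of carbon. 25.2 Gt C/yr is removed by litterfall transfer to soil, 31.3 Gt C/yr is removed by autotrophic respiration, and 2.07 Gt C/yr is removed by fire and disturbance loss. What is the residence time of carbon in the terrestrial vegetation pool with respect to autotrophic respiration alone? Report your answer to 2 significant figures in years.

Residence time with respect to a single sink: τ = M / F_sink.
τ = 456 / 31.3 = 14.57 yr.

15 yr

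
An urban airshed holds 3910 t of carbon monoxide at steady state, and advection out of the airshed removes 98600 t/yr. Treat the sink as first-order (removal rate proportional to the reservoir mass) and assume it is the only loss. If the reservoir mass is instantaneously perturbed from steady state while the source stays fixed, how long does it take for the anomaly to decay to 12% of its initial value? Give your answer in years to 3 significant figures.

0.0841 yr

For a linear reservoir the anomaly decays as exp(−t/τ) with τ = M/F = 3910/98600 = 0.03966 yr.
exp(−t/τ) = 0.12 ⇒ t = −τ ln(0.12) = 0.03966 × 2.120 = 0.08408 yr.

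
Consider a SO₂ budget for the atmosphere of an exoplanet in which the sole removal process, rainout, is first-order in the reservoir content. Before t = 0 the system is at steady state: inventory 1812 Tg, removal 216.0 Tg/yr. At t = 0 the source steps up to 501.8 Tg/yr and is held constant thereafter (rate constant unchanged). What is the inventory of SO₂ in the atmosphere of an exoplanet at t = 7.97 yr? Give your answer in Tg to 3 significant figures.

3280 Tg

τ = M₀/F₀ = 1812/216.0 = 8.389 yr; rate constant k = 1/τ.
New steady state M_∞ = F₁/k = F₁·τ = 501.8 × 8.389 = 4209.5 Tg.
M(t) = M_∞ + (M₀ − M_∞)·e^(−t/τ); t/τ = 7.97/8.389 = 0.9501, so e^(−t/τ) = 0.3867.
M(t) = 4209.5 − 2398 × 0.3867 = 3282.4 Tg.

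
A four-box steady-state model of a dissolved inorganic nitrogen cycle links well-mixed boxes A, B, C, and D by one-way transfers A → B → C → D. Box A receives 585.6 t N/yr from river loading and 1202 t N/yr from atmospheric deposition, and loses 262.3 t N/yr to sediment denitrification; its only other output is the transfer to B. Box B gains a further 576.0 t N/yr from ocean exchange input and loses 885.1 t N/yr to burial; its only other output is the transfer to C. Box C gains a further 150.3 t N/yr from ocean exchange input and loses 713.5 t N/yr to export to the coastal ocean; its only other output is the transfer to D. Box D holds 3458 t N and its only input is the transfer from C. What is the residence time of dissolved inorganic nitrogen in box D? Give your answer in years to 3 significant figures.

5.30 yr

Box A: F(A→B) = (585.6 + 1202) − 262.3 = 1525.3 t N/yr.
Box B: F(B→C) = (1525.3 + 576.0) − 885.1 = 1216.2 t N/yr.
Box C: F(C→D) = (1216.2 + 150.3) − 713.5 = 653.00 t N/yr.
Box D throughput = its input = 653.00 t N/yr; τ = 3458 / 653.00 = 5.296 yr.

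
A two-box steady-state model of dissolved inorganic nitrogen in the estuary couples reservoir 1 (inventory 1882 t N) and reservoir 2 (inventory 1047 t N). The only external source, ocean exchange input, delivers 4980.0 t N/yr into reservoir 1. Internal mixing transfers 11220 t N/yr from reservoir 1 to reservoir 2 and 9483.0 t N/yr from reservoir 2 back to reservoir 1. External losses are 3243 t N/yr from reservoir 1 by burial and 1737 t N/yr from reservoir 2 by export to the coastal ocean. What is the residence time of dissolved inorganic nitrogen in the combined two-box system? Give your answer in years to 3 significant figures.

Treat the two boxes together as one reservoir: the mixing fluxes between them are internal recycling, so τ = ΣM / Σ(external losses).
M_total = 1882 + 1047 = 2929.0 t N.
ΣF_external_out = 3243 + 1737 = 4980.0 t N/yr.
τ = M_total / ΣF_ext = 2929.0 / 4980.0 = 0.5882 yr.

0.588 yr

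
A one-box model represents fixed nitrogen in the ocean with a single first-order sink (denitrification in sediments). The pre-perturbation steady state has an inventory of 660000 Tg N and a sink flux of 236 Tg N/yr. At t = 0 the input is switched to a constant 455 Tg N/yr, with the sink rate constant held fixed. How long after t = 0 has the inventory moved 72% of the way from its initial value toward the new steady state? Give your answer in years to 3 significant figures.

τ = M₀/F₀ = 660000/236 = 2797 yr.
The remaining gap fraction is e^(−t/τ); 72% covered ⇒ e^(−t/τ) = 0.280.
t = −τ ln(0.280) = 2797 × 1.273 = 3560 yr.

3560 yr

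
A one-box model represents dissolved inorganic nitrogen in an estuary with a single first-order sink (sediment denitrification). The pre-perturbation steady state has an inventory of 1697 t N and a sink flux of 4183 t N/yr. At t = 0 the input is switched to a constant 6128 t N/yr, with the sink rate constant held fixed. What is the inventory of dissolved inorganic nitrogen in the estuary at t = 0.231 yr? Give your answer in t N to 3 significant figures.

2040 t N

τ = M₀/F₀ = 1697/4183 = 0.4057 yr; rate constant k = 1/τ.
New steady state M_∞ = F₁/k = F₁·τ = 6128 × 0.4057 = 2486.1 t N.
M(t) = M_∞ + (M₀ − M_∞)·e^(−t/τ); t/τ = 0.231/0.4057 = 0.5694, so e^(−t/τ) = 0.5659.
M(t) = 2486.1 − 789.1 × 0.5659 = 2039.6 t N.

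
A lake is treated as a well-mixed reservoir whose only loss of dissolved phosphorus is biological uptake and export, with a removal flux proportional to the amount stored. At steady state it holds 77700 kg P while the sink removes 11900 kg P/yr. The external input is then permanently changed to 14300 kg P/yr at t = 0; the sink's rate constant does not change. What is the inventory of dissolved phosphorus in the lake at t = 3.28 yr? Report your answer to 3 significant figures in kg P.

The sink rate constant is k = F₀/M₀ = 11900/77700 = 0.1532 yr⁻¹.
Solving dM/dt = F₁ − kM with M(0) = M₀ gives M(t) = F₁/k + (M₀ − F₁/k)·e^(−kt).
F₁/k = 14300/0.1532 = 93371 kg P; kt = 0.1532 × 3.28 = 0.5023, e^(−kt) = 0.6051.
M(3.28) = 93371 + (77700 − 93371) × 0.6051 = 93371 − 9482 = 83888 kg P.

83900 kg P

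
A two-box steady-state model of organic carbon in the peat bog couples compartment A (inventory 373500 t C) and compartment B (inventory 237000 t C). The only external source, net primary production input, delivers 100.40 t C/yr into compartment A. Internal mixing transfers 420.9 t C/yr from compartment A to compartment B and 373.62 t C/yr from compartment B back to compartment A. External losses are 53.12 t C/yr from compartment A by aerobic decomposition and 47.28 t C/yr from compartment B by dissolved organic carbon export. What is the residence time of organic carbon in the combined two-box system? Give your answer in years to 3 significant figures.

6080 yr

Treat the two boxes together as one reservoir: the mixing fluxes between them are internal recycling, so τ = ΣM / Σ(external losses).
M_total = 373500 + 237000 = 610500 t C.
ΣF_external_out = 53.12 + 47.28 = 100.40 t C/yr.
τ = M_total / ΣF_ext = 610500 / 100.40 = 6081 yr.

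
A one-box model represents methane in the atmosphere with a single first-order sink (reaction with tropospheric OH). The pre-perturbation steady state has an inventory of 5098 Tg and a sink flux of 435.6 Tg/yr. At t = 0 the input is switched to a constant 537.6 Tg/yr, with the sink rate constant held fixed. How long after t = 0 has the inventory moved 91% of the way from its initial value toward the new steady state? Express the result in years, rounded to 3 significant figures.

τ = M₀/F₀ = 5098/435.6 = 11.70 yr.
The remaining gap fraction is e^(−t/τ); 91% covered ⇒ e^(−t/τ) = 0.0900.
t = −τ ln(0.0900) = 11.70 × 2.408 = 28.18 yr.

28.2 yr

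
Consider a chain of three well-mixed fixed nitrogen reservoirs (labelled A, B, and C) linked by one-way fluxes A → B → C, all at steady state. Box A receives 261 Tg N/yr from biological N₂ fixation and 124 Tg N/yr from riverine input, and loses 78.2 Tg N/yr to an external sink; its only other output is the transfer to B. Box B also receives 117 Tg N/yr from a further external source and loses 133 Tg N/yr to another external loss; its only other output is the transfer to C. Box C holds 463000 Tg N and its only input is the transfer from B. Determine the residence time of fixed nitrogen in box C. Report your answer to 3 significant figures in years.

1590 yr

Box A: F(A→B) = (261 + 124) − 78.2 = 306.80 Tg N/yr.
Box B: F(B→C) = (306.80 + 117) − 133 = 290.80 Tg N/yr.
Box C throughput = its input = 290.80 Tg N/yr; τ = 463000 / 290.80 = 1592 yr.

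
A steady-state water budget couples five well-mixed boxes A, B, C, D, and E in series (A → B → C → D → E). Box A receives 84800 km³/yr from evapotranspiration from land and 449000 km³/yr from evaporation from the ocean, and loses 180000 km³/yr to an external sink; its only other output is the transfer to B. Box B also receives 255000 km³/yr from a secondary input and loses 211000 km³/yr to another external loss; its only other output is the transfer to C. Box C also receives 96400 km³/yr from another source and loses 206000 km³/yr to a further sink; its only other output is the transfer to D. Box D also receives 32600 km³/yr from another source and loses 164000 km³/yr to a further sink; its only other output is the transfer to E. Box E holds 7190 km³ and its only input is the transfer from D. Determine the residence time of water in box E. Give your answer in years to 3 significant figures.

0.0459 yr

Box A: F(A→B) = (84800 + 449000) − 180000 = 353800 km³/yr.
Box B: F(B→C) = (353800 + 255000) − 211000 = 397800 km³/yr.
Box C: F(C→D) = (397800 + 96400) − 206000 = 288200 km³/yr.
Box D: F(D→E) = (288200 + 32600) − 164000 = 156800 km³/yr.
Box E throughput = its input = 156800 km³/yr; τ = 7190 / 156800 = 0.04585 yr.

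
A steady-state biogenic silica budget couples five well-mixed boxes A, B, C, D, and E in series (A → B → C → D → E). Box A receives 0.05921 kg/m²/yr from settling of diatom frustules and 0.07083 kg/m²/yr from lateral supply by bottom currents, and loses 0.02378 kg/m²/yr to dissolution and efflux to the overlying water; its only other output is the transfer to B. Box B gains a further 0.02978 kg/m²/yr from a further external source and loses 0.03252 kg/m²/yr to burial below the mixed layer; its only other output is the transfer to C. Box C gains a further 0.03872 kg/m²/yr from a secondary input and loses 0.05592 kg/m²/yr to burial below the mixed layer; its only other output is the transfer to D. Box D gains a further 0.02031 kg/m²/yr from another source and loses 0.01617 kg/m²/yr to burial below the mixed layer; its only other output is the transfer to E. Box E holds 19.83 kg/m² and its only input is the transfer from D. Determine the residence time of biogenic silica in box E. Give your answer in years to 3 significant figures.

Box A: F(A→B) = (0.05921 + 0.07083) − 0.02378 = 0.10626 kg/m²/yr.
Box B: F(B→C) = (0.10626 + 0.02978) − 0.03252 = 0.10352 kg/m²/yr.
Box C: F(C→D) = (0.10352 + 0.03872) − 0.05592 = 0.086320 kg/m²/yr.
Box D: F(D→E) = (0.086320 + 0.02031) − 0.01617 = 0.090460 kg/m²/yr.
Box E throughput = its input = 0.090460 kg/m²/yr; τ = 19.83 / 0.090460 = 219.2 yr.

219 yr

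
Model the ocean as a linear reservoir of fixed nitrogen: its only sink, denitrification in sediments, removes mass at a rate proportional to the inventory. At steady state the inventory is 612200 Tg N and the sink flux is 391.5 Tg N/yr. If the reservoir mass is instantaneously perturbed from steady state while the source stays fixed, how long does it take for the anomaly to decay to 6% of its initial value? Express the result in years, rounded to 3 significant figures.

4400 yr

For a linear reservoir the anomaly decays as exp(−t/τ) with τ = M/F = 612200/391.5 = 1564 yr.
exp(−t/τ) = 0.06 ⇒ t = −τ ln(0.06) = 1564 × 2.813 = 4399 yr.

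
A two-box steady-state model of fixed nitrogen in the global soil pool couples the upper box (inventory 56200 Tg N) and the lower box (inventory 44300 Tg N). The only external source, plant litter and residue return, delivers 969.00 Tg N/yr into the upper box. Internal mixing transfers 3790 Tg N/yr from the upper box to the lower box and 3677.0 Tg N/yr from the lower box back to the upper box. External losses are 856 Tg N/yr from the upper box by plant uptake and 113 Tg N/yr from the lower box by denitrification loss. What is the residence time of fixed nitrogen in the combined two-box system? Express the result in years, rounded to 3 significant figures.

Residence time in the combined system uses the total inventory and the total *external* removal — internal exchanges between the two boxes cancel.
M_total = 56200 + 44300 = 100500 Tg N.
ΣF_external_out = 856 + 113 = 969.00 Tg N/yr.
τ = M_total / ΣF_ext = 100500 / 969.00 = 103.7 yr.

104 yr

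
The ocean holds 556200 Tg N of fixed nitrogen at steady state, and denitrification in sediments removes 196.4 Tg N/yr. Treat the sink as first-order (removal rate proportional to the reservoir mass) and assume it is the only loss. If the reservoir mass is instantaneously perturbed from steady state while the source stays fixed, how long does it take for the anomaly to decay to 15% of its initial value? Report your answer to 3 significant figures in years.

5370 yr

For a linear reservoir the anomaly decays as exp(−t/τ) with τ = M/F = 556200/196.4 = 2832 yr.
exp(−t/τ) = 0.15 ⇒ t = −τ ln(0.15) = 2832 × 1.897 = 5373 yr.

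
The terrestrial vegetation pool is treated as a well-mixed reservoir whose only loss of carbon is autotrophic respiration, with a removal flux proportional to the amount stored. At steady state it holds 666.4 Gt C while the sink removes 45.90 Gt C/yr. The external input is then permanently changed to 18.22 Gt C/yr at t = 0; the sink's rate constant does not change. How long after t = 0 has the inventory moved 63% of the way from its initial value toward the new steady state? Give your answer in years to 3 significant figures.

τ = M₀/F₀ = 666.4/45.90 = 14.52 yr.
The remaining gap fraction is e^(−t/τ); 63% covered ⇒ e^(−t/τ) = 0.370.
t = −τ ln(0.370) = 14.52 × 0.9943 = 14.44 yr.

14.4 yr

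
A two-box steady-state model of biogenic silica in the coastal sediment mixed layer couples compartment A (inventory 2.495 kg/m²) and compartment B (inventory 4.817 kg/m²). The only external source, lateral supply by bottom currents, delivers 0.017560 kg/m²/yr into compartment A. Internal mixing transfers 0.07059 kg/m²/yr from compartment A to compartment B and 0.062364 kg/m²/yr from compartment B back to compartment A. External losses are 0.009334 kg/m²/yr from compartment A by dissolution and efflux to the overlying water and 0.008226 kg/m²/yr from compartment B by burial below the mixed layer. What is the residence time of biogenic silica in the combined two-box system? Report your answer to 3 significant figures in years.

Treat the two boxes together as one reservoir: the mixing fluxes between them are internal recycling, so τ = ΣM / Σ(external losses).
M_total = 2.495 + 4.817 = 7.3120 kg/m².
ΣF_external_out = 0.009334 + 0.008226 = 0.017560 kg/m²/yr.
τ = M_total / ΣF_ext = 7.3120 / 0.017560 = 416.4 yr.

416 yr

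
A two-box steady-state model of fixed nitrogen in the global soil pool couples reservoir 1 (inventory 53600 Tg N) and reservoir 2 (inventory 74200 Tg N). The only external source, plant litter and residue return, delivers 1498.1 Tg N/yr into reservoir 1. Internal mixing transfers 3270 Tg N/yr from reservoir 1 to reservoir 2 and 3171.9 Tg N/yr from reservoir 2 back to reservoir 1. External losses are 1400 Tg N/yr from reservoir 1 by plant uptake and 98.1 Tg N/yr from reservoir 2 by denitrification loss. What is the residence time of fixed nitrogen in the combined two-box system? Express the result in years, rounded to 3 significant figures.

85.3 yr

Treat the two boxes together as one reservoir: the mixing fluxes between them are internal recycling, so τ = ΣM / Σ(external losses).
M_total = 53600 + 74200 = 127800 Tg N.
ΣF_external_out = 1400 + 98.1 = 1498.1 Tg N/yr.
τ = M_total / ΣF_ext = 127800 / 1498.1 = 85.31 yr.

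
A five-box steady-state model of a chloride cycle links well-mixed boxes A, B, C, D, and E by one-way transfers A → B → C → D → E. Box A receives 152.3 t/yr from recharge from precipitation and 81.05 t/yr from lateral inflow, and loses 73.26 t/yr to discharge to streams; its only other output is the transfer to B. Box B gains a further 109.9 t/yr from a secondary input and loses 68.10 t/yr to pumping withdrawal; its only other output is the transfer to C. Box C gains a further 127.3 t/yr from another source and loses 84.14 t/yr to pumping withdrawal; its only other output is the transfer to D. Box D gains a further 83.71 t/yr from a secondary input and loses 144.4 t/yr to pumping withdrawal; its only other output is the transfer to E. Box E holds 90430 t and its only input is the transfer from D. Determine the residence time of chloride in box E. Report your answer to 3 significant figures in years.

491 yr

Box A: F(A→B) = (152.3 + 81.05) − 73.26 = 160.09 t/yr.
Box B: F(B→C) = (160.09 + 109.9) − 68.10 = 201.89 t/yr.
Box C: F(C→D) = (201.89 + 127.3) − 84.14 = 245.05 t/yr.
Box D: F(D→E) = (245.05 + 83.71) − 144.4 = 184.36 t/yr.
Box E throughput = its input = 184.36 t/yr; τ = 90430 / 184.36 = 490.5 yr.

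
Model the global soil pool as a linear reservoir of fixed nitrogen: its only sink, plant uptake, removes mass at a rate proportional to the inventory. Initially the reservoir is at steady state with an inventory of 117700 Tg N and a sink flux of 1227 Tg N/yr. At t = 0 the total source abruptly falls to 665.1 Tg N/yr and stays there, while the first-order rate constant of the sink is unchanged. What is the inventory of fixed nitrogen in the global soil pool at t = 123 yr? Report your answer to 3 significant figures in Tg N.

78800 Tg N

The sink rate constant is k = F₀/M₀ = 1227/117700 = 0.01042 yr⁻¹.
Solving dM/dt = F₁ − kM with M(0) = M₀ gives M(t) = F₁/k + (M₀ − F₁/k)·e^(−kt).
F₁/k = 665.1/0.01042 = 63800 Tg N; kt = 0.01042 × 123 = 1.282, e^(−kt) = 0.2774.
M(123) = 63800 + (117700 − 63800) × 0.2774 = 63800 + 14950 = 78752 Tg N.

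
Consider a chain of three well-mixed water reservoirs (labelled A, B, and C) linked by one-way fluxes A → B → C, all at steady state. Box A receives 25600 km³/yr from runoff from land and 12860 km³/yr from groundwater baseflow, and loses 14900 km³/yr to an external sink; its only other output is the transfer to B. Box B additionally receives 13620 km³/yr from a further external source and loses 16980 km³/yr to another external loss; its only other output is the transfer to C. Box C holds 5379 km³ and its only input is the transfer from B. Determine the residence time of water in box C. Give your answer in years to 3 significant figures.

Box A: F(A→B) = (25600 + 12860) − 14900 = 23560 km³/yr.
Box B: F(B→C) = (23560 + 13620) − 16980 = 20200 km³/yr.
Box C throughput = its input = 20200 km³/yr; τ = 5379 / 20200 = 0.2663 yr.

0.266 yr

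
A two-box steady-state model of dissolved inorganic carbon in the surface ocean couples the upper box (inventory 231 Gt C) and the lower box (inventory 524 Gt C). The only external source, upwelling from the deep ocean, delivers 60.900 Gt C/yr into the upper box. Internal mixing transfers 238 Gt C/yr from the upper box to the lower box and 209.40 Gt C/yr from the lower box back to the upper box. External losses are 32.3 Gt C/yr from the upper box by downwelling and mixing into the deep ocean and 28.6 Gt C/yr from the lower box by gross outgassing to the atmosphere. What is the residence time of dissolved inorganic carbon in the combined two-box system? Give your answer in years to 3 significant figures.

Residence time in the combined system uses the total inventory and the total *external* removal — internal exchanges between the two boxes cancel.
M_total = 231 + 524 = 755.00 Gt C.
ΣF_external_out = 32.3 + 28.6 = 60.900 Gt C/yr.
τ = M_total / ΣF_ext = 755.00 / 60.900 = 12.40 yr.

12.4 yr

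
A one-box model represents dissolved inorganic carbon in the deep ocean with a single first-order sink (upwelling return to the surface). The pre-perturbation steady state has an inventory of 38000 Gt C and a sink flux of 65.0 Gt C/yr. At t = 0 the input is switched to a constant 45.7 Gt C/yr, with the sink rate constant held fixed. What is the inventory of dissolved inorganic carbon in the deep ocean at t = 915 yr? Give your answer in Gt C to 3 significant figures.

29100 Gt C

The sink rate constant is k = F₀/M₀ = 65.0/38000 = 0.001711 yr⁻¹.
Solving dM/dt = F₁ − kM with M(0) = M₀ gives M(t) = F₁/k + (M₀ − F₁/k)·e^(−kt).
F₁/k = 45.7/0.001711 = 26717 Gt C; kt = 0.001711 × 915 = 1.565, e^(−kt) = 0.2091.
M(915) = 26717 + (38000 − 26717) × 0.2091 = 26717 + 2359 = 29076 Gt C.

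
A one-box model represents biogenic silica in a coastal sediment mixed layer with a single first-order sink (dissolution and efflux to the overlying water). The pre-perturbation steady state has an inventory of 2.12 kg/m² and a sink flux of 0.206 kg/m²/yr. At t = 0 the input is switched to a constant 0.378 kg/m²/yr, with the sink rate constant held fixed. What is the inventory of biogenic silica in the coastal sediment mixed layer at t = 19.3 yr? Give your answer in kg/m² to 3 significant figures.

3.62 kg/m²

τ = M₀/F₀ = 2.12/0.206 = 10.29 yr; rate constant k = 1/τ.
New steady state M_∞ = F₁/k = F₁·τ = 0.378 × 10.29 = 3.8901 kg/m².
M(t) = M_∞ + (M₀ − M_∞)·e^(−t/τ); t/τ = 19.3/10.29 = 1.875, so e^(−t/τ) = 0.1533.
M(t) = 3.8901 − 1.770 × 0.1533 = 3.6187 kg/m².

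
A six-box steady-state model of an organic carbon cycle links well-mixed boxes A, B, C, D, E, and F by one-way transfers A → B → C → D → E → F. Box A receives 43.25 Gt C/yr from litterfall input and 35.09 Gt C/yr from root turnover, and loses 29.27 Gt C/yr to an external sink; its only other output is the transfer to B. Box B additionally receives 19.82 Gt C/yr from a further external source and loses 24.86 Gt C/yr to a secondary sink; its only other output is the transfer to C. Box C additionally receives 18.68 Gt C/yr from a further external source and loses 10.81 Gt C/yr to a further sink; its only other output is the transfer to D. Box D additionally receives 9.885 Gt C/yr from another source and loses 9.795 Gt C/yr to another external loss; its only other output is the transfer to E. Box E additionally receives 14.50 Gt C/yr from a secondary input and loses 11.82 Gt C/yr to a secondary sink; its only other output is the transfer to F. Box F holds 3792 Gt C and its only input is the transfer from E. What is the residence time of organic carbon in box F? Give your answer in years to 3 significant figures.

Box A: F(A→B) = (43.25 + 35.09) − 29.27 = 49.070 Gt C/yr.
Box B: F(B→C) = (49.070 + 19.82) − 24.86 = 44.030 Gt C/yr.
Box C: F(C→D) = (44.030 + 18.68) − 10.81 = 51.900 Gt C/yr.
Box D: F(D→E) = (51.900 + 9.885) − 9.795 = 51.990 Gt C/yr.
Box E: F(E→F) = (51.990 + 14.50) − 11.82 = 54.670 Gt C/yr.
Box F throughput = its input = 54.670 Gt C/yr; τ = 3792 / 54.670 = 69.36 yr.

69.4 yr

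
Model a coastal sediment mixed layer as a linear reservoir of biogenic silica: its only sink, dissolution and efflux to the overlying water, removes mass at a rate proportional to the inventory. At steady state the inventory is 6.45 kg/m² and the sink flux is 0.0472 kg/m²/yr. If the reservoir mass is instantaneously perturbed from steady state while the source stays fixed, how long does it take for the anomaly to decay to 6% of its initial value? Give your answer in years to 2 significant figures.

380 yr

For a linear reservoir the anomaly decays as exp(−t/τ) with τ = M/F = 6.45/0.0472 = 136.7 yr.
exp(−t/τ) = 0.06 ⇒ t = −τ ln(0.06) = 136.7 × 2.813 = 384.5 yr.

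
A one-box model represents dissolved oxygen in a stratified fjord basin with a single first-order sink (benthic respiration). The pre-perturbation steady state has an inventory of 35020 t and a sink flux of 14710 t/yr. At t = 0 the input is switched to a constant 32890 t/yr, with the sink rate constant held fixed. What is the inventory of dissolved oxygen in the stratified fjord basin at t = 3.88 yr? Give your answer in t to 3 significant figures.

69800 t

Residence time τ = M₀/F₀ = 2.381 yr. The eventual steady state is M_∞ = M₀·(F₁/F₀) = 35020 × 32890/14710 = 78301 t.
The anomaly ΔM(t) = M(t) − M_∞ decays as ΔM₀·e^(−t/τ) with ΔM₀ = 35020 − 78301 = −43280 t.
At t = 3.88 yr, e^(−t/τ) = e^(−1.630) = 0.1960, so ΔM = −8482 t and M = 78301 − 8482 = 69819 t.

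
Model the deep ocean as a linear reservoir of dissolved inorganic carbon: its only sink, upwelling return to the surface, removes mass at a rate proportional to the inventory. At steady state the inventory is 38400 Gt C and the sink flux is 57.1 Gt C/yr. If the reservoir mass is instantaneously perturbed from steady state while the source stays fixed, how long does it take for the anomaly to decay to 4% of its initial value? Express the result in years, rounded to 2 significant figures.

For a linear reservoir the anomaly decays as exp(−t/τ) with τ = M/F = 38400/57.1 = 672.5 yr.
exp(−t/τ) = 0.04 ⇒ t = −τ ln(0.04) = 672.5 × 3.219 = 2165 yr.

2200 yr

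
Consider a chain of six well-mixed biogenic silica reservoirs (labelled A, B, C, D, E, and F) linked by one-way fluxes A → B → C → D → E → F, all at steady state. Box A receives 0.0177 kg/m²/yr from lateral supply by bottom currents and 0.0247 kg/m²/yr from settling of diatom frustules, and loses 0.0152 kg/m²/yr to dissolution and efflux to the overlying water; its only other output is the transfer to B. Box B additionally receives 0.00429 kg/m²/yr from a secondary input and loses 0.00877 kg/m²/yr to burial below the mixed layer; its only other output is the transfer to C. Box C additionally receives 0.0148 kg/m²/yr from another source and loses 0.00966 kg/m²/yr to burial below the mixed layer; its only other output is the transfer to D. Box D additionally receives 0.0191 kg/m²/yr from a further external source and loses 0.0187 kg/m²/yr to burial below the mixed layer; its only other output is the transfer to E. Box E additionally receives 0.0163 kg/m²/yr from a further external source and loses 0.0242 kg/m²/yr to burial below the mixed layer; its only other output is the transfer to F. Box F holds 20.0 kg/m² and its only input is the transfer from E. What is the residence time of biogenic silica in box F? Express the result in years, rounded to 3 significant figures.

Box A: F(A→B) = (0.0177 + 0.0247) − 0.0152 = 0.027200 kg/m²/yr.
Box B: F(B→C) = (0.027200 + 0.00429) − 0.00877 = 0.022720 kg/m²/yr.
Box C: F(C→D) = (0.022720 + 0.0148) − 0.00966 = 0.027860 kg/m²/yr.
Box D: F(D→E) = (0.027860 + 0.0191) − 0.0187 = 0.028260 kg/m²/yr.
Box E: F(E→F) = (0.028260 + 0.0163) − 0.0242 = 0.020360 kg/m²/yr.
Box F throughput = its input = 0.020360 kg/m²/yr; τ = 20.0 / 0.020360 = 982.3 yr.

982 yr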